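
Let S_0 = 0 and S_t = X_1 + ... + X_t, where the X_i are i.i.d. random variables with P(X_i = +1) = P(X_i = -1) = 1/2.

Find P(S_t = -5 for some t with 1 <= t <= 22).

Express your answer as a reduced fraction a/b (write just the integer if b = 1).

Count via complement. Let g(t,s) = #length-t paths at position s with S_1..S_t all ≠ -5.
g(t,s) = g(t-1,s-1) + g(t-1,s+1) for s ≠ -5; g(t,-5) = 0.
t=0: g(0,0)=1
t=1: g(1,-1)=1 g(1,1)=1
t=2: g(2,-2)=1 g(2,0)=2 g(2,2)=1
t=3: g(3,-3)=1 g(3,-1)=3 g(3,1)=3 g(3,3)=1
t=4: g(4,-4)=1 g(4,-2)=4 g(4,0)=6 g(4,2)=4 g(4,4)=1
t=5: g(5,-3)=5 g(5,-1)=10 g(5,1)=10 g(5,3)=5 g(5,5)=1
t=6: g(6,-4)=5 g(6,-2)=15 g(6,0)=20 g(6,2)=15 g(6,4)=6 g(6,6)=1
t=7: g(7,-3)=20 g(7,-1)=35 g(7,1)=35 g(7,3)=21 g(7,5)=7 g(7,7)=1
t=8: g(8,-4)=20 g(8,-2)=55 g(8,0)=70 g(8,2)=56 g(8,4)=28 g(8,6)=8 g(8,8)=1
t=9: g(9,-3)=75 g(9,-1)=125 g(9,1)=126 g(9,3)=84 g(9,5)=36 g(9,7)=9 g(9,9)=1
t=10: g(10,-4)=75 g(10,-2)=200 g(10,0)=251 g(10,2)=210 g(10,4)=120 g(10,6)=45 g(10,8)=10 g(10,10)=1
t=11: g(11,-3)=275 g(11,-1)=451 g(11,1)=461 g(11,3)=330 g(11,5)=165 g(11,7)=55 g(11,9)=11 g(11,11)=1
t=12: g(12,-4)=275 g(12,-2)=726 g(12,0)=912 g(12,2)=791 g(12,4)=495 g(12,6)=220 g(12,8)=66 g(12,10)=12 g(12,12)=1
t=13: g(13,-3)=1001 g(13,-1)=1638 g(13,1)=1703 g(13,3)=1286 g(13,5)=715 g(13,7)=286 g(13,9)=78 g(13,11)=13 g(13,13)=1
t=14: g(14,-4)=1001 g(14,-2)=2639 g(14,0)=3341 g(14,2)=2989 g(14,4)=2001 g(14,6)=1001 g(14,8)=364 g(14,10)=91 g(14,12)=14 g(14,14)=1
t=15: g(15,-3)=3640 g(15,-1)=5980 g(15,1)=6330 g(15,3)=4990 g(15,5)=3002 g(15,7)=1365 g(15,9)=455 g(15,11)=105 g(15,13)=15 g(15,15)=1
t=16: g(16,-4)=3640 g(16,-2)=9620 g(16,0)=12310 g(16,2)=11320 g(16,4)=7992 g(16,6)=4367 g(16,8)=1820 g(16,10)=560 g(16,12)=120 g(16,14)=16 g(16,16)=1
t=17: g(17,-3)=13260 g(17,-1)=21930 g(17,1)=23630 g(17,3)=19312 g(17,5)=12359 g(17,7)=6187 g(17,9)=2380 g(17,11)=680 g(17,13)=136 g(17,15)=17 g(17,17)=1
t=18: g(18,-4)=13260 g(18,-2)=35190 g(18,0)=45560 g(18,2)=42942 g(18,4)=31671 g(18,6)=18546 g(18,8)=8567 g(18,10)=3060 g(18,12)=816 g(18,14)=153 g(18,16)=18 g(18,18)=1
t=19: g(19,-3)=48450 g(19,-1)=80750 g(19,1)=88502 g(19,3)=74613 g(19,5)=50217 g(19,7)=27113 g(19,9)=11627 g(19,11)=3876 g(19,13)=969 g(19,15)=171 g(19,17)=19 g(19,19)=1
t=20: g(20,-4)=48450 g(20,-2)=129200 g(20,0)=169252 g(20,2)=163115 g(20,4)=124830 g(20,6)=77330 g(20,8)=38740 g(20,10)=15503 g(20,12)=4845 g(20,14)=1140 g(20,16)=190 g(20,18)=20 g(20,20)=1
t=21: g(21,-3)=177650 g(21,-1)=298452 g(21,1)=332367 g(21,3)=287945 g(21,5)=202160 g(21,7)=116070 g(21,9)=54243 g(21,11)=20348 g(21,13)=5985 g(21,15)=1330 g(21,17)=210 g(21,19)=21 g(21,21)=1
t=22: g(22,-4)=177650 g(22,-2)=476102 g(22,0)=630819 g(22,2)=620312 g(22,4)=490105 g(22,6)=318230 g(22,8)=170313 g(22,10)=74591 g(22,12)=26333 g(22,14)=7315 g(22,16)=1540 g(22,18)=231 g(22,20)=22 g(22,22)=1
Paths never hitting -5: Σ_s g(22,s) = 2993564
Paths hitting -5: 2^22 - 2993564 = 1200740
P = 1200740/4194304 = 300185/1048576

Answer: 300185/1048576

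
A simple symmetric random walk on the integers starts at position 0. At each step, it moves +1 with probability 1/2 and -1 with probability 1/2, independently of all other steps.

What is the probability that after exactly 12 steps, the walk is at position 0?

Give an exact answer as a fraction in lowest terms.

To return to 0 after 12 steps: need exactly 6 steps of +1 and 6 of -1.
Favorable paths: C(12,6) = 924
Total paths: 2^12 = 4096
P = 924/4096 = 231/1024

Answer: 231/1024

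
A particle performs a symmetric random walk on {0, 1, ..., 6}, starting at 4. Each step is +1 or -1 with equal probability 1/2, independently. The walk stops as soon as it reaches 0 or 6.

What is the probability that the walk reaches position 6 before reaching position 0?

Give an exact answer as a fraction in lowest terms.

Symmetric walk (p = 1/2): the harmonic-function argument gives P(hit 6 before 0 | start at 4) = a/N.
P = 4/6 = 2/3

Answer: 2/3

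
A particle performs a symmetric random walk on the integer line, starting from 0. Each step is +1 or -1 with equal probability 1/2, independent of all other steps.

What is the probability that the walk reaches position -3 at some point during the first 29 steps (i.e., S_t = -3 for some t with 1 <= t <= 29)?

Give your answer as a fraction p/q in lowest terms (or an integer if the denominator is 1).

Answer: 313889477/536870912

Derivation:
Count via complement. Let g(t,s) = #length-t paths at position s with S_1..S_t all ≠ -3.
g(t,s) = g(t-1,s-1) + g(t-1,s+1) for s ≠ -3; g(t,-3) = 0.
t=0: g(0,0)=1
t=1: g(1,-1)=1 g(1,1)=1
t=2: g(2,-2)=1 g(2,0)=2 g(2,2)=1
t=3: g(3,-1)=3 g(3,1)=3 g(3,3)=1
t=4: g(4,-2)=3 g(4,0)=6 g(4,2)=4 g(4,4)=1
t=5: g(5,-1)=9 g(5,1)=10 g(5,3)=5 g(5,5)=1
t=6: g(6,-2)=9 g(6,0)=19 g(6,2)=15 g(6,4)=6 g(6,6)=1
t=7: g(7,-1)=28 g(7,1)=34 g(7,3)=21 g(7,5)=7 g(7,7)=1
t=8: g(8,-2)=28 g(8,0)=62 g(8,2)=55 g(8,4)=28 g(8,6)=8 g(8,8)=1
t=9: g(9,-1)=90 g(9,1)=117 g(9,3)=83 g(9,5)=36 g(9,7)=9 g(9,9)=1
t=10: g(10,-2)=90 g(10,0)=207 g(10,2)=200 g(10,4)=119 g(10,6)=45 g(10,8)=10 g(10,10)=1
t=11: g(11,-1)=297 g(11,1)=407 g(11,3)=319 g(11,5)=164 g(11,7)=55 g(11,9)=11 g(11,11)=1
t=12: g(12,-2)=297 g(12,0)=704 g(12,2)=726 g(12,4)=483 g(12,6)=219 g(12,8)=66 g(12,10)=12 g(12,12)=1
t=13: g(13,-1)=1001 g(13,1)=1430 g(13,3)=1209 g(13,5)=702 g(13,7)=285 g(13,9)=78 g(13,11)=13 g(13,13)=1
t=14: g(14,-2)=1001 g(14,0)=2431 g(14,2)=2639 g(14,4)=1911 g(14,6)=987 g(14,8)=363 g(14,10)=91 g(14,12)=14 g(14,14)=1
t=15: g(15,-1)=3432 g(15,1)=5070 g(15,3)=4550 g(15,5)=2898 g(15,7)=1350 g(15,9)=454 g(15,11)=105 g(15,13)=15 g(15,15)=1
t=16: g(16,-2)=3432 g(16,0)=8502 g(16,2)=9620 g(16,4)=7448 g(16,6)=4248 g(16,8)=1804 g(16,10)=559 g(16,12)=120 g(16,14)=16 g(16,16)=1
t=17: g(17,-1)=11934 g(17,1)=18122 g(17,3)=17068 g(17,5)=11696 g(17,7)=6052 g(17,9)=2363 g(17,11)=679 g(17,13)=136 g(17,15)=17 g(17,17)=1
t=18: g(18,-2)=11934 g(18,0)=30056 g(18,2)=35190 g(18,4)=28764 g(18,6)=17748 g(18,8)=8415 g(18,10)=3042 g(18,12)=815 g(18,14)=153 g(18,16)=18 g(18,18)=1
t=19: g(19,-1)=41990 g(19,1)=65246 g(19,3)=63954 g(19,5)=46512 g(19,7)=26163 g(19,9)=11457 g(19,11)=3857 g(19,13)=968 g(19,15)=171 g(19,17)=19 g(19,19)=1
t=20: g(20,-2)=41990 g(20,0)=107236 g(20,2)=129200 g(20,4)=110466 g(20,6)=72675 g(20,8)=37620 g(20,10)=15314 g(20,12)=4825 g(20,14)=1139 g(20,16)=190 g(20,18)=20 g(20,20)=1
t=21: g(21,-1)=149226 g(21,1)=236436 g(21,3)=239666 g(21,5)=183141 g(21,7)=110295 g(21,9)=52934 g(21,11)=20139 g(21,13)=5964 g(21,15)=1329 g(21,17)=210 g(21,19)=21 g(21,21)=1
t=22: g(22,-2)=149226 g(22,0)=385662 g(22,2)=476102 g(22,4)=422807 g(22,6)=293436 g(22,8)=163229 g(22,10)=73073 g(22,12)=26103 g(22,14)=7293 g(22,16)=1539 g(22,18)=231 g(22,20)=22 g(22,22)=1
t=23: g(23,-1)=534888 g(23,1)=861764 g(23,3)=898909 g(23,5)=716243 g(23,7)=456665 g(23,9)=236302 g(23,11)=99176 g(23,13)=33396 g(23,15)=8832 g(23,17)=1770 g(23,19)=253 g(23,21)=23 g(23,23)=1
t=24: g(24,-2)=534888 g(24,0)=1396652 g(24,2)=1760673 g(24,4)=1615152 g(24,6)=1172908 g(24,8)=692967 g(24,10)=335478 g(24,12)=132572 g(24,14)=42228 g(24,16)=10602 g(24,18)=2023 g(24,20)=276 g(24,22)=24 g(24,24)=1
t=25: g(25,-1)=1931540 g(25,1)=3157325 g(25,3)=3375825 g(25,5)=2788060 g(25,7)=1865875 g(25,9)=1028445 g(25,11)=468050 g(25,13)=174800 g(25,15)=52830 g(25,17)=12625 g(25,19)=2299 g(25,21)=300 g(25,23)=25 g(25,25)=1
t=26: g(26,-2)=1931540 g(26,0)=5088865 g(26,2)=6533150 g(26,4)=6163885 g(26,6)=4653935 g(26,8)=2894320 g(26,10)=1496495 g(26,12)=642850 g(26,14)=227630 g(26,16)=65455 g(26,18)=14924 g(26,20)=2599 g(26,22)=325 g(26,24)=26 g(26,26)=1
t=27: g(27,-1)=7020405 g(27,1)=11622015 g(27,3)=12697035 g(27,5)=10817820 g(27,7)=7548255 g(27,9)=4390815 g(27,11)=2139345 g(27,13)=870480 g(27,15)=293085 g(27,17)=80379 g(27,19)=17523 g(27,21)=2924 g(27,23)=351 g(27,25)=27 g(27,27)=1
t=28: g(28,-2)=7020405 g(28,0)=18642420 g(28,2)=24319050 g(28,4)=23514855 g(28,6)=18366075 g(28,8)=11939070 g(28,10)=6530160 g(28,12)=3009825 g(28,14)=1163565 g(28,16)=373464 g(28,18)=97902 g(28,20)=20447 g(28,22)=3275 g(28,24)=378 g(28,26)=28 g(28,28)=1
t=29: g(29,-1)=25662825 g(29,1)=42961470 g(29,3)=47833905 g(29,5)=41880930 g(29,7)=30305145 g(29,9)=18469230 g(29,11)=9539985 g(29,13)=4173390 g(29,15)=1537029 g(29,17)=471366 g(29,19)=118349 g(29,21)=23722 g(29,23)=3653 g(29,25)=406 g(29,27)=29 g(29,29)=1
Paths never hitting -3: Σ_s g(29,s) = 222981435
Paths hitting -3: 2^29 - 222981435 = 313889477
P = 313889477/536870912 = 313889477/536870912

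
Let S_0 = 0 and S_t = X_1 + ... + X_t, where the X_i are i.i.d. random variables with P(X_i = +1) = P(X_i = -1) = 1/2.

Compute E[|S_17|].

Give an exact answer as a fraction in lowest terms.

S_17 takes values m ≡ 1 (mod 2) with |m| ≤ 17; P(S_17=m) = C(17,(17+m)/2)/2^17.
Total paths: 2^17 = 131072
Distribution: P(S=-17)=1/131072, P(S=-15)=17/131072, P(S=-13)=136/131072, P(S=-11)=680/131072, P(S=-9)=2380/131072, P(S=-7)=6188/131072, P(S=-5)=12376/131072, P(S=-3)=19448/131072, P(S=-1)=24310/131072, P(S=1)=24310/131072, P(S=3)=19448/131072, P(S=5)=12376/131072, P(S=7)=6188/131072, P(S=9)=2380/131072, P(S=11)=680/131072, P(S=13)=136/131072, P(S=15)=17/131072, P(S=17)=1/131072
E[|S_17|] = Σ_m |m|·P(S_17=m) = 437580/131072 = 109395/32768

Answer: 109395/32768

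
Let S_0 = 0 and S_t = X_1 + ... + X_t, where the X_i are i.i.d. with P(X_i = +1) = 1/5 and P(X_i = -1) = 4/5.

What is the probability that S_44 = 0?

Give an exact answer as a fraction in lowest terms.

Answer: 7403140085125030298517504/1136868377216160297393798828125

Derivation:
To be at 0 after 44 steps: need exactly 22 steps of +1 and 22 of -1.
Number of such sequences: C(44,22) = 2104098963720
Each has probability (1/5)^22 · (4/5)^22 = 17592186044416/5684341886080801486968994140625
P = 2104098963720 · 17592186044416/5684341886080801486968994140625 = 7403140085125030298517504/1136868377216160297393798828125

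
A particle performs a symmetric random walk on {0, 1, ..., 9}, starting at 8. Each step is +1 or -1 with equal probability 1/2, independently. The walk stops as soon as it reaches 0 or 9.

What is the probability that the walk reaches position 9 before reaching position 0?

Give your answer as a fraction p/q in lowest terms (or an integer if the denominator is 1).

Symmetric walk (p = 1/2): the harmonic-function argument gives P(hit 9 before 0 | start at 8) = a/N.
P = 8/9 = 8/9

Answer: 8/9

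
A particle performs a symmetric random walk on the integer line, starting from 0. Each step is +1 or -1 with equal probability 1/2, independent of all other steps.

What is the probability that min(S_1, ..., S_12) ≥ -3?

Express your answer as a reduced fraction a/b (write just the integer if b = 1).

Answer: 3003/4096

Derivation:
Let f(t,s) = #length-t paths at position s with S_1..S_t all ≥ -3.
f(t,s) = f(t-1,s-1) + f(t-1,s+1) for s ≥ -3; f(t,s) = 0 for s < -3.
t=0: f(0,0)=1
t=1: f(1,-1)=1 f(1,1)=1
t=2: f(2,-2)=1 f(2,0)=2 f(2,2)=1
t=3: f(3,-3)=1 f(3,-1)=3 f(3,1)=3 f(3,3)=1
t=4: f(4,-2)=4 f(4,0)=6 f(4,2)=4 f(4,4)=1
t=5: f(5,-3)=4 f(5,-1)=10 f(5,1)=10 f(5,3)=5 f(5,5)=1
t=6: f(6,-2)=14 f(6,0)=20 f(6,2)=15 f(6,4)=6 f(6,6)=1
t=7: f(7,-3)=14 f(7,-1)=34 f(7,1)=35 f(7,3)=21 f(7,5)=7 f(7,7)=1
t=8: f(8,-2)=48 f(8,0)=69 f(8,2)=56 f(8,4)=28 f(8,6)=8 f(8,8)=1
t=9: f(9,-3)=48 f(9,-1)=117 f(9,1)=125 f(9,3)=84 f(9,5)=36 f(9,7)=9 f(9,9)=1
t=10: f(10,-2)=165 f(10,0)=242 f(10,2)=209 f(10,4)=120 f(10,6)=45 f(10,8)=10 f(10,10)=1
t=11: f(11,-3)=165 f(11,-1)=407 f(11,1)=451 f(11,3)=329 f(11,5)=165 f(11,7)=55 f(11,9)=11 f(11,11)=1
t=12: f(12,-2)=572 f(12,0)=858 f(12,2)=780 f(12,4)=494 f(12,6)=220 f(12,8)=66 f(12,10)=12 f(12,12)=1
Σ_s f(12,s) = 3003
P = 3003/4096 = 3003/4096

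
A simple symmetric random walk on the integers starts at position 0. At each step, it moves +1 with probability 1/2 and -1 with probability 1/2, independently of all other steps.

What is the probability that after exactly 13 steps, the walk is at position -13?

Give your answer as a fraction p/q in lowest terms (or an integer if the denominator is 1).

To reach position -13 after 13 steps: need 0 steps of +1 and 13 of -1.
Favorable paths: C(13,0) = 1
Total paths: 2^13 = 8192
P = 1/8192 = 1/8192

Answer: 1/8192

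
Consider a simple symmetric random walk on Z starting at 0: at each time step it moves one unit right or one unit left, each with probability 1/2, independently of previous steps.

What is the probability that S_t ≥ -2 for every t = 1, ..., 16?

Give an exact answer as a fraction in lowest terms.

Let f(t,s) = #length-t paths at position s with S_1..S_t all ≥ -2.
f(t,s) = f(t-1,s-1) + f(t-1,s+1) for s ≥ -2; f(t,s) = 0 for s < -2.
t=0: f(0,0)=1
t=1: f(1,-1)=1 f(1,1)=1
t=2: f(2,-2)=1 f(2,0)=2 f(2,2)=1
t=3: f(3,-1)=3 f(3,1)=3 f(3,3)=1
t=4: f(4,-2)=3 f(4,0)=6 f(4,2)=4 f(4,4)=1
t=5: f(5,-1)=9 f(5,1)=10 f(5,3)=5 f(5,5)=1
t=6: f(6,-2)=9 f(6,0)=19 f(6,2)=15 f(6,4)=6 f(6,6)=1
t=7: f(7,-1)=28 f(7,1)=34 f(7,3)=21 f(7,5)=7 f(7,7)=1
t=8: f(8,-2)=28 f(8,0)=62 f(8,2)=55 f(8,4)=28 f(8,6)=8 f(8,8)=1
t=9: f(9,-1)=90 f(9,1)=117 f(9,3)=83 f(9,5)=36 f(9,7)=9 f(9,9)=1
t=10: f(10,-2)=90 f(10,0)=207 f(10,2)=200 f(10,4)=119 f(10,6)=45 f(10,8)=10 f(10,10)=1
t=11: f(11,-1)=297 f(11,1)=407 f(11,3)=319 f(11,5)=164 f(11,7)=55 f(11,9)=11 f(11,11)=1
t=12: f(12,-2)=297 f(12,0)=704 f(12,2)=726 f(12,4)=483 f(12,6)=219 f(12,8)=66 f(12,10)=12 f(12,12)=1
t=13: f(13,-1)=1001 f(13,1)=1430 f(13,3)=1209 f(13,5)=702 f(13,7)=285 f(13,9)=78 f(13,11)=13 f(13,13)=1
t=14: f(14,-2)=1001 f(14,0)=2431 f(14,2)=2639 f(14,4)=1911 f(14,6)=987 f(14,8)=363 f(14,10)=91 f(14,12)=14 f(14,14)=1
t=15: f(15,-1)=3432 f(15,1)=5070 f(15,3)=4550 f(15,5)=2898 f(15,7)=1350 f(15,9)=454 f(15,11)=105 f(15,13)=15 f(15,15)=1
t=16: f(16,-2)=3432 f(16,0)=8502 f(16,2)=9620 f(16,4)=7448 f(16,6)=4248 f(16,8)=1804 f(16,10)=559 f(16,12)=120 f(16,14)=16 f(16,16)=1
Σ_s f(16,s) = 35750
P = 35750/65536 = 17875/32768

Answer: 17875/32768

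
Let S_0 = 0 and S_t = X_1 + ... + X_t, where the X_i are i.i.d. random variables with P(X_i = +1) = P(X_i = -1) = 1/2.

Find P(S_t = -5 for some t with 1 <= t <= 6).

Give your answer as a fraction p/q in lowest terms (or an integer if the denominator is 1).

Count via complement. Let g(t,s) = #length-t paths at position s with S_1..S_t all ≠ -5.
g(t,s) = g(t-1,s-1) + g(t-1,s+1) for s ≠ -5; g(t,-5) = 0.
t=0: g(0,0)=1
t=1: g(1,-1)=1 g(1,1)=1
t=2: g(2,-2)=1 g(2,0)=2 g(2,2)=1
t=3: g(3,-3)=1 g(3,-1)=3 g(3,1)=3 g(3,3)=1
t=4: g(4,-4)=1 g(4,-2)=4 g(4,0)=6 g(4,2)=4 g(4,4)=1
t=5: g(5,-3)=5 g(5,-1)=10 g(5,1)=10 g(5,3)=5 g(5,5)=1
t=6: g(6,-4)=5 g(6,-2)=15 g(6,0)=20 g(6,2)=15 g(6,4)=6 g(6,6)=1
Paths never hitting -5: Σ_s g(6,s) = 62
Paths hitting -5: 2^6 - 62 = 2
P = 2/64 = 1/32

Answer: 1/32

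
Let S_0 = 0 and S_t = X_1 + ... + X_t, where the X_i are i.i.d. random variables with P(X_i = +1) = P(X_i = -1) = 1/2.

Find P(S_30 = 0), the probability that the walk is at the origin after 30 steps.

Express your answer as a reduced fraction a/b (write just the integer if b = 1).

To return to 0 after 30 steps: need exactly 15 steps of +1 and 15 of -1.
Favorable paths: C(30,15) = 155117520
Total paths: 2^30 = 1073741824
P = 155117520/1073741824 = 9694845/67108864

Answer: 9694845/67108864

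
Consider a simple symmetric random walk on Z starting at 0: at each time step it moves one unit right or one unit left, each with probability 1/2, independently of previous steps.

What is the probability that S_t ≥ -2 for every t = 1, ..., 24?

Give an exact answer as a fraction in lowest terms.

Answer: 1924111/4194304

Derivation:
Let f(t,s) = #length-t paths at position s with S_1..S_t all ≥ -2.
f(t,s) = f(t-1,s-1) + f(t-1,s+1) for s ≥ -2; f(t,s) = 0 for s < -2.
t=0: f(0,0)=1
t=1: f(1,-1)=1 f(1,1)=1
t=2: f(2,-2)=1 f(2,0)=2 f(2,2)=1
t=3: f(3,-1)=3 f(3,1)=3 f(3,3)=1
t=4: f(4,-2)=3 f(4,0)=6 f(4,2)=4 f(4,4)=1
t=5: f(5,-1)=9 f(5,1)=10 f(5,3)=5 f(5,5)=1
t=6: f(6,-2)=9 f(6,0)=19 f(6,2)=15 f(6,4)=6 f(6,6)=1
t=7: f(7,-1)=28 f(7,1)=34 f(7,3)=21 f(7,5)=7 f(7,7)=1
t=8: f(8,-2)=28 f(8,0)=62 f(8,2)=55 f(8,4)=28 f(8,6)=8 f(8,8)=1
t=9: f(9,-1)=90 f(9,1)=117 f(9,3)=83 f(9,5)=36 f(9,7)=9 f(9,9)=1
t=10: f(10,-2)=90 f(10,0)=207 f(10,2)=200 f(10,4)=119 f(10,6)=45 f(10,8)=10 f(10,10)=1
t=11: f(11,-1)=297 f(11,1)=407 f(11,3)=319 f(11,5)=164 f(11,7)=55 f(11,9)=11 f(11,11)=1
t=12: f(12,-2)=297 f(12,0)=704 f(12,2)=726 f(12,4)=483 f(12,6)=219 f(12,8)=66 f(12,10)=12 f(12,12)=1
t=13: f(13,-1)=1001 f(13,1)=1430 f(13,3)=1209 f(13,5)=702 f(13,7)=285 f(13,9)=78 f(13,11)=13 f(13,13)=1
t=14: f(14,-2)=1001 f(14,0)=2431 f(14,2)=2639 f(14,4)=1911 f(14,6)=987 f(14,8)=363 f(14,10)=91 f(14,12)=14 f(14,14)=1
t=15: f(15,-1)=3432 f(15,1)=5070 f(15,3)=4550 f(15,5)=2898 f(15,7)=1350 f(15,9)=454 f(15,11)=105 f(15,13)=15 f(15,15)=1
t=16: f(16,-2)=3432 f(16,0)=8502 f(16,2)=9620 f(16,4)=7448 f(16,6)=4248 f(16,8)=1804 f(16,10)=559 f(16,12)=120 f(16,14)=16 f(16,16)=1
t=17: f(17,-1)=11934 f(17,1)=18122 f(17,3)=17068 f(17,5)=11696 f(17,7)=6052 f(17,9)=2363 f(17,11)=679 f(17,13)=136 f(17,15)=17 f(17,17)=1
t=18: f(18,-2)=11934 f(18,0)=30056 f(18,2)=35190 f(18,4)=28764 f(18,6)=17748 f(18,8)=8415 f(18,10)=3042 f(18,12)=815 f(18,14)=153 f(18,16)=18 f(18,18)=1
t=19: f(19,-1)=41990 f(19,1)=65246 f(19,3)=63954 f(19,5)=46512 f(19,7)=26163 f(19,9)=11457 f(19,11)=3857 f(19,13)=968 f(19,15)=171 f(19,17)=19 f(19,19)=1
t=20: f(20,-2)=41990 f(20,0)=107236 f(20,2)=129200 f(20,4)=110466 f(20,6)=72675 f(20,8)=37620 f(20,10)=15314 f(20,12)=4825 f(20,14)=1139 f(20,16)=190 f(20,18)=20 f(20,20)=1
t=21: f(21,-1)=149226 f(21,1)=236436 f(21,3)=239666 f(21,5)=183141 f(21,7)=110295 f(21,9)=52934 f(21,11)=20139 f(21,13)=5964 f(21,15)=1329 f(21,17)=210 f(21,19)=21 f(21,21)=1
t=22: f(22,-2)=149226 f(22,0)=385662 f(22,2)=476102 f(22,4)=422807 f(22,6)=293436 f(22,8)=163229 f(22,10)=73073 f(22,12)=26103 f(22,14)=7293 f(22,16)=1539 f(22,18)=231 f(22,20)=22 f(22,22)=1
t=23: f(23,-1)=534888 f(23,1)=861764 f(23,3)=898909 f(23,5)=716243 f(23,7)=456665 f(23,9)=236302 f(23,11)=99176 f(23,13)=33396 f(23,15)=8832 f(23,17)=1770 f(23,19)=253 f(23,21)=23 f(23,23)=1
t=24: f(24,-2)=534888 f(24,0)=1396652 f(24,2)=1760673 f(24,4)=1615152 f(24,6)=1172908 f(24,8)=692967 f(24,10)=335478 f(24,12)=132572 f(24,14)=42228 f(24,16)=10602 f(24,18)=2023 f(24,20)=276 f(24,22)=24 f(24,24)=1
Σ_s f(24,s) = 7696444
P = 7696444/16777216 = 1924111/4194304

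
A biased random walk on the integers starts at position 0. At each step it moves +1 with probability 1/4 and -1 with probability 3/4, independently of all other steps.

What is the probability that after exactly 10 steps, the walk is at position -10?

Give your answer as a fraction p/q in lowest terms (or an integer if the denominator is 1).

Answer: 59049/1048576

Derivation:
To reach position -10 after 10 steps: need 0 steps of +1 and 10 steps of -1.
Number of such sequences: C(10,0) = 1
Each has probability (1/4)^0 · (3/4)^10 = 59049/1048576
P = 1 · 59049/1048576 = 59049/1048576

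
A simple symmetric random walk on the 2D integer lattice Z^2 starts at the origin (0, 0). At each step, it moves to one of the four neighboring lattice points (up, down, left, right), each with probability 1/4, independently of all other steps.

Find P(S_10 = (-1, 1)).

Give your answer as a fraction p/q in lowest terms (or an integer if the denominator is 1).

Answer: 6615/131072

Derivation:
Let h be the number of horizontal steps (so 10-h are vertical). To end at (-1,1) need (h-1)/2 right-steps and ((10-h)+1)/2 up-steps.
Sum over h with 1 ≤ h ≤ 9, h ≡ 1 (mod 2), 10-h ≡ 1 (mod 2):
h=1: C(10,1)·C(1,0)·C(9,5) = 10·1·126 = 1260
h=3: C(10,3)·C(3,1)·C(7,4) = 120·3·35 = 12600
h=5: C(10,5)·C(5,2)·C(5,3) = 252·10·10 = 25200
h=7: C(10,7)·C(7,3)·C(3,2) = 120·35·3 = 12600
h=9: C(10,9)·C(9,4)·C(1,1) = 10·126·1 = 1260
Total favorable: 52920
Total paths: 4^10 = 1048576
P = 52920/1048576 = 6615/131072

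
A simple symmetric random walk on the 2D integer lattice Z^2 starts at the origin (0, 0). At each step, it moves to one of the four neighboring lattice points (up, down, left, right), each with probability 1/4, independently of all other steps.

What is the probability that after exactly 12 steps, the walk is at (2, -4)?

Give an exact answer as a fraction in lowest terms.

Answer: 5445/524288

Derivation:
Let h be the number of horizontal steps (so 12-h are vertical). To end at (2,-4) need (h+2)/2 right-steps and ((12-h)-4)/2 up-steps.
Sum over h with 2 ≤ h ≤ 8, h ≡ 0 (mod 2), 12-h ≡ 0 (mod 2):
h=2: C(12,2)·C(2,2)·C(10,3) = 66·1·120 = 7920
h=4: C(12,4)·C(4,3)·C(8,2) = 495·4·28 = 55440
h=6: C(12,6)·C(6,4)·C(6,1) = 924·15·6 = 83160
h=8: C(12,8)·C(8,5)·C(4,0) = 495·56·1 = 27720
Total favorable: 174240
Total paths: 4^12 = 16777216
P = 174240/16777216 = 5445/524288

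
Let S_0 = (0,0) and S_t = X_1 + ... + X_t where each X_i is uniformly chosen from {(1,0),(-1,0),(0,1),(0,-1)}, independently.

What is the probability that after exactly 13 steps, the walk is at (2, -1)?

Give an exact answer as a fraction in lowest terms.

Let h be the number of horizontal steps (so 13-h are vertical). To end at (2,-1) need (h+2)/2 right-steps and ((13-h)-1)/2 up-steps.
Sum over h with 2 ≤ h ≤ 12, h ≡ 0 (mod 2), 13-h ≡ 1 (mod 2):
h=2: C(13,2)·C(2,2)·C(11,5) = 78·1·462 = 36036
h=4: C(13,4)·C(4,3)·C(9,4) = 715·4·126 = 360360
h=6: C(13,6)·C(6,4)·C(7,3) = 1716·15·35 = 900900
h=8: C(13,8)·C(8,5)·C(5,2) = 1287·56·10 = 720720
h=10: C(13,10)·C(10,6)·C(3,1) = 286·210·3 = 180180
h=12: C(13,12)·C(12,7)·C(1,0) = 13·792·1 = 10296
Total favorable: 2208492
Total paths: 4^13 = 67108864
P = 2208492/67108864 = 552123/16777216

Answer: 552123/16777216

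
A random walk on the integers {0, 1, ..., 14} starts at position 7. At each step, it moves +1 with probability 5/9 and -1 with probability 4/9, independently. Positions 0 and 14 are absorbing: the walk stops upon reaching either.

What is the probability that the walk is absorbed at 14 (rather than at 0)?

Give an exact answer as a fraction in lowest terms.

Answer: 78125/94509

Derivation:
Biased walk: p = 5/9, q = 4/9, r = q/p = 4/5
Gambler's ruin: P(hit 14 before 0 | start at 7) = (1 - r^a)/(1 - r^N)
r^7 = 16384/78125; r^14 = 268435456/6103515625
P = (1 - 16384/78125) / (1 - 268435456/6103515625) = 61741/78125 / 5835080169/6103515625 = 78125/94509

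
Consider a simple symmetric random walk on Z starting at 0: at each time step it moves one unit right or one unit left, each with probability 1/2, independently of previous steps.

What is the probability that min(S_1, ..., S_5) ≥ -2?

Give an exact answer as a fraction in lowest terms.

Let f(t,s) = #length-t paths at position s with S_1..S_t all ≥ -2.
f(t,s) = f(t-1,s-1) + f(t-1,s+1) for s ≥ -2; f(t,s) = 0 for s < -2.
t=0: f(0,0)=1
t=1: f(1,-1)=1 f(1,1)=1
t=2: f(2,-2)=1 f(2,0)=2 f(2,2)=1
t=3: f(3,-1)=3 f(3,1)=3 f(3,3)=1
t=4: f(4,-2)=3 f(4,0)=6 f(4,2)=4 f(4,4)=1
t=5: f(5,-1)=9 f(5,1)=10 f(5,3)=5 f(5,5)=1
Σ_s f(5,s) = 25
P = 25/32 = 25/32

Answer: 25/32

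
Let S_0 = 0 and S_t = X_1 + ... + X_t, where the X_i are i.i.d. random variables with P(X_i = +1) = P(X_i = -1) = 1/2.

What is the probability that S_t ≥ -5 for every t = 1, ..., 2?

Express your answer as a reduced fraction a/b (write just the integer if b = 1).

Answer: 1

Derivation:
Let f(t,s) = #length-t paths at position s with S_1..S_t all ≥ -5.
f(t,s) = f(t-1,s-1) + f(t-1,s+1) for s ≥ -5; f(t,s) = 0 for s < -5.
t=0: f(0,0)=1
t=1: f(1,-1)=1 f(1,1)=1
t=2: f(2,-2)=1 f(2,0)=2 f(2,2)=1
Σ_s f(2,s) = 4
P = 4/4 = 1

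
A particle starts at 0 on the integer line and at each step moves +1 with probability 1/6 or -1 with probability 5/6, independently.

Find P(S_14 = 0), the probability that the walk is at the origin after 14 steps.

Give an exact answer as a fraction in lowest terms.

To be at 0 after 14 steps: need exactly 7 steps of +1 and 7 of -1.
Number of such sequences: C(14,7) = 3432
Each has probability (1/6)^7 · (5/6)^7 = 78125/78364164096
P = 3432 · 78125/78364164096 = 11171875/3265173504

Answer: 11171875/3265173504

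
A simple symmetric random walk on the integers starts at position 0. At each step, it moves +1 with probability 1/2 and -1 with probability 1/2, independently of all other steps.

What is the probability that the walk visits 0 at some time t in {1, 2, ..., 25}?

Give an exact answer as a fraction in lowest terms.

Answer: 3518265/4194304

Derivation:
Count via complement. Let g(t,s) = #length-t paths at position s with S_1..S_t all ≠ 0.
g(t,s) = g(t-1,s-1) + g(t-1,s+1) for s ≠ 0; g(t,0) = 0.
t=0: g(0,0)=1
t=1: g(1,-1)=1 g(1,1)=1
t=2: g(2,-2)=1 g(2,2)=1
t=3: g(3,-3)=1 g(3,-1)=1 g(3,1)=1 g(3,3)=1
t=4: g(4,-4)=1 g(4,-2)=2 g(4,2)=2 g(4,4)=1
t=5: g(5,-5)=1 g(5,-3)=3 g(5,-1)=2 g(5,1)=2 g(5,3)=3 g(5,5)=1
t=6: g(6,-6)=1 g(6,-4)=4 g(6,-2)=5 g(6,2)=5 g(6,4)=4 g(6,6)=1
t=7: g(7,-7)=1 g(7,-5)=5 g(7,-3)=9 g(7,-1)=5 g(7,1)=5 g(7,3)=9 g(7,5)=5 g(7,7)=1
t=8: g(8,-8)=1 g(8,-6)=6 g(8,-4)=14 g(8,-2)=14 g(8,2)=14 g(8,4)=14 g(8,6)=6 g(8,8)=1
t=9: g(9,-9)=1 g(9,-7)=7 g(9,-5)=20 g(9,-3)=28 g(9,-1)=14 g(9,1)=14 g(9,3)=28 g(9,5)=20 g(9,7)=7 g(9,9)=1
t=10: g(10,-10)=1 g(10,-8)=8 g(10,-6)=27 g(10,-4)=48 g(10,-2)=42 g(10,2)=42 g(10,4)=48 g(10,6)=27 g(10,8)=8 g(10,10)=1
t=11: g(11,-11)=1 g(11,-9)=9 g(11,-7)=35 g(11,-5)=75 g(11,-3)=90 g(11,-1)=42 g(11,1)=42 g(11,3)=90 g(11,5)=75 g(11,7)=35 g(11,9)=9 g(11,11)=1
t=12: g(12,-12)=1 g(12,-10)=10 g(12,-8)=44 g(12,-6)=110 g(12,-4)=165 g(12,-2)=132 g(12,2)=132 g(12,4)=165 g(12,6)=110 g(12,8)=44 g(12,10)=10 g(12,12)=1
t=13: g(13,-13)=1 g(13,-11)=11 g(13,-9)=54 g(13,-7)=154 g(13,-5)=275 g(13,-3)=297 g(13,-1)=132 g(13,1)=132 g(13,3)=297 g(13,5)=275 g(13,7)=154 g(13,9)=54 g(13,11)=11 g(13,13)=1
t=14: g(14,-14)=1 g(14,-12)=12 g(14,-10)=65 g(14,-8)=208 g(14,-6)=429 g(14,-4)=572 g(14,-2)=429 g(14,2)=429 g(14,4)=572 g(14,6)=429 g(14,8)=208 g(14,10)=65 g(14,12)=12 g(14,14)=1
t=15: g(15,-15)=1 g(15,-13)=13 g(15,-11)=77 g(15,-9)=273 g(15,-7)=637 g(15,-5)=1001 g(15,-3)=1001 g(15,-1)=429 g(15,1)=429 g(15,3)=1001 g(15,5)=1001 g(15,7)=637 g(15,9)=273 g(15,11)=77 g(15,13)=13 g(15,15)=1
t=16: g(16,-16)=1 g(16,-14)=14 g(16,-12)=90 g(16,-10)=350 g(16,-8)=910 g(16,-6)=1638 g(16,-4)=2002 g(16,-2)=1430 g(16,2)=1430 g(16,4)=2002 g(16,6)=1638 g(16,8)=910 g(16,10)=350 g(16,12)=90 g(16,14)=14 g(16,16)=1
t=17: g(17,-17)=1 g(17,-15)=15 g(17,-13)=104 g(17,-11)=440 g(17,-9)=1260 g(17,-7)=2548 g(17,-5)=3640 g(17,-3)=3432 g(17,-1)=1430 g(17,1)=1430 g(17,3)=3432 g(17,5)=3640 g(17,7)=2548 g(17,9)=1260 g(17,11)=440 g(17,13)=104 g(17,15)=15 g(17,17)=1
t=18: g(18,-18)=1 g(18,-16)=16 g(18,-14)=119 g(18,-12)=544 g(18,-10)=1700 g(18,-8)=3808 g(18,-6)=6188 g(18,-4)=7072 g(18,-2)=4862 g(18,2)=4862 g(18,4)=7072 g(18,6)=6188 g(18,8)=3808 g(18,10)=1700 g(18,12)=544 g(18,14)=119 g(18,16)=16 g(18,18)=1
t=19: g(19,-19)=1 g(19,-17)=17 g(19,-15)=135 g(19,-13)=663 g(19,-11)=2244 g(19,-9)=5508 g(19,-7)=9996 g(19,-5)=13260 g(19,-3)=11934 g(19,-1)=4862 g(19,1)=4862 g(19,3)=11934 g(19,5)=13260 g(19,7)=9996 g(19,9)=5508 g(19,11)=2244 g(19,13)=663 g(19,15)=135 g(19,17)=17 g(19,19)=1
t=20: g(20,-20)=1 g(20,-18)=18 g(20,-16)=152 g(20,-14)=798 g(20,-12)=2907 g(20,-10)=7752 g(20,-8)=15504 g(20,-6)=23256 g(20,-4)=25194 g(20,-2)=16796 g(20,2)=16796 g(20,4)=25194 g(20,6)=23256 g(20,8)=15504 g(20,10)=7752 g(20,12)=2907 g(20,14)=798 g(20,16)=152 g(20,18)=18 g(20,20)=1
t=21: g(21,-21)=1 g(21,-19)=19 g(21,-17)=170 g(21,-15)=950 g(21,-13)=3705 g(21,-11)=10659 g(21,-9)=23256 g(21,-7)=38760 g(21,-5)=48450 g(21,-3)=41990 g(21,-1)=16796 g(21,1)=16796 g(21,3)=41990 g(21,5)=48450 g(21,7)=38760 g(21,9)=23256 g(21,11)=10659 g(21,13)=3705 g(21,15)=950 g(21,17)=170 g(21,19)=19 g(21,21)=1
t=22: g(22,-22)=1 g(22,-20)=20 g(22,-18)=189 g(22,-16)=1120 g(22,-14)=4655 g(22,-12)=14364 g(22,-10)=33915 g(22,-8)=62016 g(22,-6)=87210 g(22,-4)=90440 g(22,-2)=58786 g(22,2)=58786 g(22,4)=90440 g(22,6)=87210 g(22,8)=62016 g(22,10)=33915 g(22,12)=14364 g(22,14)=4655 g(22,16)=1120 g(22,18)=189 g(22,20)=20 g(22,22)=1
t=23: g(23,-23)=1 g(23,-21)=21 g(23,-19)=209 g(23,-17)=1309 g(23,-15)=5775 g(23,-13)=19019 g(23,-11)=48279 g(23,-9)=95931 g(23,-7)=149226 g(23,-5)=177650 g(23,-3)=149226 g(23,-1)=58786 g(23,1)=58786 g(23,3)=149226 g(23,5)=177650 g(23,7)=149226 g(23,9)=95931 g(23,11)=48279 g(23,13)=19019 g(23,15)=5775 g(23,17)=1309 g(23,19)=209 g(23,21)=21 g(23,23)=1
t=24: g(24,-24)=1 g(24,-22)=22 g(24,-20)=230 g(24,-18)=1518 g(24,-16)=7084 g(24,-14)=24794 g(24,-12)=67298 g(24,-10)=144210 g(24,-8)=245157 g(24,-6)=326876 g(24,-4)=326876 g(24,-2)=208012 g(24,2)=208012 g(24,4)=326876 g(24,6)=326876 g(24,8)=245157 g(24,10)=144210 g(24,12)=67298 g(24,14)=24794 g(24,16)=7084 g(24,18)=1518 g(24,20)=230 g(24,22)=22 g(24,24)=1
t=25: g(25,-25)=1 g(25,-23)=23 g(25,-21)=252 g(25,-19)=1748 g(25,-17)=8602 g(25,-15)=31878 g(25,-13)=92092 g(25,-11)=211508 g(25,-9)=389367 g(25,-7)=572033 g(25,-5)=653752 g(25,-3)=534888 g(25,-1)=208012 g(25,1)=208012 g(25,3)=534888 g(25,5)=653752 g(25,7)=572033 g(25,9)=389367 g(25,11)=211508 g(25,13)=92092 g(25,15)=31878 g(25,17)=8602 g(25,19)=1748 g(25,21)=252 g(25,23)=23 g(25,25)=1
Paths never hitting 0: Σ_s g(25,s) = 5408312
Paths hitting 0: 2^25 - 5408312 = 28146120
P = 28146120/33554432 = 3518265/4194304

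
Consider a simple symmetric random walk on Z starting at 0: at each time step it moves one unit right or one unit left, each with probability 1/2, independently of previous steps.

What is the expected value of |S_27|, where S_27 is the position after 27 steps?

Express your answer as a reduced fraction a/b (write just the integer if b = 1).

Answer: 35102025/8388608

Derivation:
S_27 takes values m ≡ 1 (mod 2) with |m| ≤ 27; P(S_27=m) = C(27,(27+m)/2)/2^27.
Total paths: 2^27 = 134217728
Distribution: P(S=-27)=1/134217728, P(S=-25)=27/134217728, P(S=-23)=351/134217728, P(S=-21)=2925/134217728, P(S=-19)=17550/134217728, P(S=-17)=80730/134217728, P(S=-15)=296010/134217728, P(S=-13)=888030/134217728, P(S=-11)=2220075/134217728, P(S=-9)=4686825/134217728, P(S=-7)=8436285/134217728, P(S=-5)=13037895/134217728, P(S=-3)=17383860/134217728, P(S=-1)=20058300/134217728, P(S=1)=20058300/134217728, P(S=3)=17383860/134217728, P(S=5)=13037895/134217728, P(S=7)=8436285/134217728, P(S=9)=4686825/134217728, P(S=11)=2220075/134217728, P(S=13)=888030/134217728, P(S=15)=296010/134217728, P(S=17)=80730/134217728, P(S=19)=17550/134217728, P(S=21)=2925/134217728, P(S=23)=351/134217728, P(S=25)=27/134217728, P(S=27)=1/134217728
E[|S_27|] = Σ_m |m|·P(S_27=m) = 561632400/134217728 = 35102025/8388608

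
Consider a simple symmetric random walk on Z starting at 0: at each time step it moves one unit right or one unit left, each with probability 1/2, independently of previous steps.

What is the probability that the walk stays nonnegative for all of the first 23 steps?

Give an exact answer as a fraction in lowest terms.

Answer: 676039/4194304

Derivation:
Let f(t,s) = #length-t paths at position s with S_1..S_t all ≥ 0.
f(t,s) = f(t-1,s-1) + f(t-1,s+1) for s ≥ 0; f(t,s) = 0 for s < 0.
t=0: f(0,0)=1
t=1: f(1,1)=1
t=2: f(2,0)=1 f(2,2)=1
t=3: f(3,1)=2 f(3,3)=1
t=4: f(4,0)=2 f(4,2)=3 f(4,4)=1
t=5: f(5,1)=5 f(5,3)=4 f(5,5)=1
t=6: f(6,0)=5 f(6,2)=9 f(6,4)=5 f(6,6)=1
t=7: f(7,1)=14 f(7,3)=14 f(7,5)=6 f(7,7)=1
t=8: f(8,0)=14 f(8,2)=28 f(8,4)=20 f(8,6)=7 f(8,8)=1
t=9: f(9,1)=42 f(9,3)=48 f(9,5)=27 f(9,7)=8 f(9,9)=1
t=10: f(10,0)=42 f(10,2)=90 f(10,4)=75 f(10,6)=35 f(10,8)=9 f(10,10)=1
t=11: f(11,1)=132 f(11,3)=165 f(11,5)=110 f(11,7)=44 f(11,9)=10 f(11,11)=1
t=12: f(12,0)=132 f(12,2)=297 f(12,4)=275 f(12,6)=154 f(12,8)=54 f(12,10)=11 f(12,12)=1
t=13: f(13,1)=429 f(13,3)=572 f(13,5)=429 f(13,7)=208 f(13,9)=65 f(13,11)=12 f(13,13)=1
t=14: f(14,0)=429 f(14,2)=1001 f(14,4)=1001 f(14,6)=637 f(14,8)=273 f(14,10)=77 f(14,12)=13 f(14,14)=1
t=15: f(15,1)=1430 f(15,3)=2002 f(15,5)=1638 f(15,7)=910 f(15,9)=350 f(15,11)=90 f(15,13)=14 f(15,15)=1
t=16: f(16,0)=1430 f(16,2)=3432 f(16,4)=3640 f(16,6)=2548 f(16,8)=1260 f(16,10)=440 f(16,12)=104 f(16,14)=15 f(16,16)=1
t=17: f(17,1)=4862 f(17,3)=7072 f(17,5)=6188 f(17,7)=3808 f(17,9)=1700 f(17,11)=544 f(17,13)=119 f(17,15)=16 f(17,17)=1
t=18: f(18,0)=4862 f(18,2)=11934 f(18,4)=13260 f(18,6)=9996 f(18,8)=5508 f(18,10)=2244 f(18,12)=663 f(18,14)=135 f(18,16)=17 f(18,18)=1
t=19: f(19,1)=16796 f(19,3)=25194 f(19,5)=23256 f(19,7)=15504 f(19,9)=7752 f(19,11)=2907 f(19,13)=798 f(19,15)=152 f(19,17)=18 f(19,19)=1
t=20: f(20,0)=16796 f(20,2)=41990 f(20,4)=48450 f(20,6)=38760 f(20,8)=23256 f(20,10)=10659 f(20,12)=3705 f(20,14)=950 f(20,16)=170 f(20,18)=19 f(20,20)=1
t=21: f(21,1)=58786 f(21,3)=90440 f(21,5)=87210 f(21,7)=62016 f(21,9)=33915 f(21,11)=14364 f(21,13)=4655 f(21,15)=1120 f(21,17)=189 f(21,19)=20 f(21,21)=1
t=22: f(22,0)=58786 f(22,2)=149226 f(22,4)=177650 f(22,6)=149226 f(22,8)=95931 f(22,10)=48279 f(22,12)=19019 f(22,14)=5775 f(22,16)=1309 f(22,18)=209 f(22,20)=21 f(22,22)=1
t=23: f(23,1)=208012 f(23,3)=326876 f(23,5)=326876 f(23,7)=245157 f(23,9)=144210 f(23,11)=67298 f(23,13)=24794 f(23,15)=7084 f(23,17)=1518 f(23,19)=230 f(23,21)=22 f(23,23)=1
Σ_s f(23,s) = 1352078
P = 1352078/8388608 = 676039/4194304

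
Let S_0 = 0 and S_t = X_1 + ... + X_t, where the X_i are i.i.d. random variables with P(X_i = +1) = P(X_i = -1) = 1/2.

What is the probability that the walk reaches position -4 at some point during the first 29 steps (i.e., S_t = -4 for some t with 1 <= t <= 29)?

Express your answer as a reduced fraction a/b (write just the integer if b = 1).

Count via complement. Let g(t,s) = #length-t paths at position s with S_1..S_t all ≠ -4.
g(t,s) = g(t-1,s-1) + g(t-1,s+1) for s ≠ -4; g(t,-4) = 0.
t=0: g(0,0)=1
t=1: g(1,-1)=1 g(1,1)=1
t=2: g(2,-2)=1 g(2,0)=2 g(2,2)=1
t=3: g(3,-3)=1 g(3,-1)=3 g(3,1)=3 g(3,3)=1
t=4: g(4,-2)=4 g(4,0)=6 g(4,2)=4 g(4,4)=1
t=5: g(5,-3)=4 g(5,-1)=10 g(5,1)=10 g(5,3)=5 g(5,5)=1
t=6: g(6,-2)=14 g(6,0)=20 g(6,2)=15 g(6,4)=6 g(6,6)=1
t=7: g(7,-3)=14 g(7,-1)=34 g(7,1)=35 g(7,3)=21 g(7,5)=7 g(7,7)=1
t=8: g(8,-2)=48 g(8,0)=69 g(8,2)=56 g(8,4)=28 g(8,6)=8 g(8,8)=1
t=9: g(9,-3)=48 g(9,-1)=117 g(9,1)=125 g(9,3)=84 g(9,5)=36 g(9,7)=9 g(9,9)=1
t=10: g(10,-2)=165 g(10,0)=242 g(10,2)=209 g(10,4)=120 g(10,6)=45 g(10,8)=10 g(10,10)=1
t=11: g(11,-3)=165 g(11,-1)=407 g(11,1)=451 g(11,3)=329 g(11,5)=165 g(11,7)=55 g(11,9)=11 g(11,11)=1
t=12: g(12,-2)=572 g(12,0)=858 g(12,2)=780 g(12,4)=494 g(12,6)=220 g(12,8)=66 g(12,10)=12 g(12,12)=1
t=13: g(13,-3)=572 g(13,-1)=1430 g(13,1)=1638 g(13,3)=1274 g(13,5)=714 g(13,7)=286 g(13,9)=78 g(13,11)=13 g(13,13)=1
t=14: g(14,-2)=2002 g(14,0)=3068 g(14,2)=2912 g(14,4)=1988 g(14,6)=1000 g(14,8)=364 g(14,10)=91 g(14,12)=14 g(14,14)=1
t=15: g(15,-3)=2002 g(15,-1)=5070 g(15,1)=5980 g(15,3)=4900 g(15,5)=2988 g(15,7)=1364 g(15,9)=455 g(15,11)=105 g(15,13)=15 g(15,15)=1
t=16: g(16,-2)=7072 g(16,0)=11050 g(16,2)=10880 g(16,4)=7888 g(16,6)=4352 g(16,8)=1819 g(16,10)=560 g(16,12)=120 g(16,14)=16 g(16,16)=1
t=17: g(17,-3)=7072 g(17,-1)=18122 g(17,1)=21930 g(17,3)=18768 g(17,5)=12240 g(17,7)=6171 g(17,9)=2379 g(17,11)=680 g(17,13)=136 g(17,15)=17 g(17,17)=1
t=18: g(18,-2)=25194 g(18,0)=40052 g(18,2)=40698 g(18,4)=31008 g(18,6)=18411 g(18,8)=8550 g(18,10)=3059 g(18,12)=816 g(18,14)=153 g(18,16)=18 g(18,18)=1
t=19: g(19,-3)=25194 g(19,-1)=65246 g(19,1)=80750 g(19,3)=71706 g(19,5)=49419 g(19,7)=26961 g(19,9)=11609 g(19,11)=3875 g(19,13)=969 g(19,15)=171 g(19,17)=19 g(19,19)=1
t=20: g(20,-2)=90440 g(20,0)=145996 g(20,2)=152456 g(20,4)=121125 g(20,6)=76380 g(20,8)=38570 g(20,10)=15484 g(20,12)=4844 g(20,14)=1140 g(20,16)=190 g(20,18)=20 g(20,20)=1
t=21: g(21,-3)=90440 g(21,-1)=236436 g(21,1)=298452 g(21,3)=273581 g(21,5)=197505 g(21,7)=114950 g(21,9)=54054 g(21,11)=20328 g(21,13)=5984 g(21,15)=1330 g(21,17)=210 g(21,19)=21 g(21,21)=1
t=22: g(22,-2)=326876 g(22,0)=534888 g(22,2)=572033 g(22,4)=471086 g(22,6)=312455 g(22,8)=169004 g(22,10)=74382 g(22,12)=26312 g(22,14)=7314 g(22,16)=1540 g(22,18)=231 g(22,20)=22 g(22,22)=1
t=23: g(23,-3)=326876 g(23,-1)=861764 g(23,1)=1106921 g(23,3)=1043119 g(23,5)=783541 g(23,7)=481459 g(23,9)=243386 g(23,11)=100694 g(23,13)=33626 g(23,15)=8854 g(23,17)=1771 g(23,19)=253 g(23,21)=23 g(23,23)=1
t=24: g(24,-2)=1188640 g(24,0)=1968685 g(24,2)=2150040 g(24,4)=1826660 g(24,6)=1265000 g(24,8)=724845 g(24,10)=344080 g(24,12)=134320 g(24,14)=42480 g(24,16)=10625 g(24,18)=2024 g(24,20)=276 g(24,22)=24 g(24,24)=1
t=25: g(25,-3)=1188640 g(25,-1)=3157325 g(25,1)=4118725 g(25,3)=3976700 g(25,5)=3091660 g(25,7)=1989845 g(25,9)=1068925 g(25,11)=478400 g(25,13)=176800 g(25,15)=53105 g(25,17)=12649 g(25,19)=2300 g(25,21)=300 g(25,23)=25 g(25,25)=1
t=26: g(26,-2)=4345965 g(26,0)=7276050 g(26,2)=8095425 g(26,4)=7068360 g(26,6)=5081505 g(26,8)=3058770 g(26,10)=1547325 g(26,12)=655200 g(26,14)=229905 g(26,16)=65754 g(26,18)=14949 g(26,20)=2600 g(26,22)=325 g(26,24)=26 g(26,26)=1
t=27: g(27,-3)=4345965 g(27,-1)=11622015 g(27,1)=15371475 g(27,3)=15163785 g(27,5)=12149865 g(27,7)=8140275 g(27,9)=4606095 g(27,11)=2202525 g(27,13)=885105 g(27,15)=295659 g(27,17)=80703 g(27,19)=17549 g(27,21)=2925 g(27,23)=351 g(27,25)=27 g(27,27)=1
t=28: g(28,-2)=15967980 g(28,0)=26993490 g(28,2)=30535260 g(28,4)=27313650 g(28,6)=20290140 g(28,8)=12746370 g(28,10)=6808620 g(28,12)=3087630 g(28,14)=1180764 g(28,16)=376362 g(28,18)=98252 g(28,20)=20474 g(28,22)=3276 g(28,24)=378 g(28,26)=28 g(28,28)=1
t=29: g(29,-3)=15967980 g(29,-1)=42961470 g(29,1)=57528750 g(29,3)=57848910 g(29,5)=47603790 g(29,7)=33036510 g(29,9)=19554990 g(29,11)=9896250 g(29,13)=4268394 g(29,15)=1557126 g(29,17)=474614 g(29,19)=118726 g(29,21)=23750 g(29,23)=3654 g(29,25)=406 g(29,27)=29 g(29,29)=1
Paths never hitting -4: Σ_s g(29,s) = 290845350
Paths hitting -4: 2^29 - 290845350 = 246025562
P = 246025562/536870912 = 123012781/268435456

Answer: 123012781/268435456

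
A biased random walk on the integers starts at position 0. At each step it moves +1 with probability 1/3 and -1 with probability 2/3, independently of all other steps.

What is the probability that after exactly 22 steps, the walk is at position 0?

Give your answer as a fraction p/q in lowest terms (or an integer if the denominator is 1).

To be at 0 after 22 steps: need exactly 11 steps of +1 and 11 of -1.
Number of such sequences: C(22,11) = 705432
Each has probability (1/3)^11 · (2/3)^11 = 2048/31381059609
P = 705432 · 2048/31381059609 = 481574912/10460353203

Answer: 481574912/10460353203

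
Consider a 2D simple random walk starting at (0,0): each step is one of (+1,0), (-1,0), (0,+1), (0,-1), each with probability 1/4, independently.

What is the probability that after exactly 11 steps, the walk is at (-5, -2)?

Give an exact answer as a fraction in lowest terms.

Answer: 9075/2097152

Derivation:
Let h be the number of horizontal steps (so 11-h are vertical). To end at (-5,-2) need (h-5)/2 right-steps and ((11-h)-2)/2 up-steps.
Sum over h with 5 ≤ h ≤ 9, h ≡ 1 (mod 2), 11-h ≡ 0 (mod 2):
h=5: C(11,5)·C(5,0)·C(6,2) = 462·1·15 = 6930
h=7: C(11,7)·C(7,1)·C(4,1) = 330·7·4 = 9240
h=9: C(11,9)·C(9,2)·C(2,0) = 55·36·1 = 1980
Total favorable: 18150
Total paths: 4^11 = 4194304
P = 18150/4194304 = 9075/2097152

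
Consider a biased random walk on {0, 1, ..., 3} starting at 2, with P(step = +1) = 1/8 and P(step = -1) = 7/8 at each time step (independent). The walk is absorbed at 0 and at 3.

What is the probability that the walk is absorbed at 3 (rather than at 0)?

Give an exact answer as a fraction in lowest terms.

Biased walk: p = 1/8, q = 7/8, r = q/p = 7
Gambler's ruin: P(hit 3 before 0 | start at 2) = (1 - r^a)/(1 - r^N)
r^2 = 49; r^3 = 343
P = (1 - 49) / (1 - 343) = -48 / -342 = 8/57

Answer: 8/57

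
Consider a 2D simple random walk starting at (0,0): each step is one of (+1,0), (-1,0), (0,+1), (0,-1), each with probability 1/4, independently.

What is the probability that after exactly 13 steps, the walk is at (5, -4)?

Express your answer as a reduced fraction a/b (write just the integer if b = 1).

Answer: 16731/8388608

Derivation:
Let h be the number of horizontal steps (so 13-h are vertical). To end at (5,-4) need (h+5)/2 right-steps and ((13-h)-4)/2 up-steps.
Sum over h with 5 ≤ h ≤ 9, h ≡ 1 (mod 2), 13-h ≡ 0 (mod 2):
h=5: C(13,5)·C(5,5)·C(8,2) = 1287·1·28 = 36036
h=7: C(13,7)·C(7,6)·C(6,1) = 1716·7·6 = 72072
h=9: C(13,9)·C(9,7)·C(4,0) = 715·36·1 = 25740
Total favorable: 133848
Total paths: 4^13 = 67108864
P = 133848/67108864 = 16731/8388608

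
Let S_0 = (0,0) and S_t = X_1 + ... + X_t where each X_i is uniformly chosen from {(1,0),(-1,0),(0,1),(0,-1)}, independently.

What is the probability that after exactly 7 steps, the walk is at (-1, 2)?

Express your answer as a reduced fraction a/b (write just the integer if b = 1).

Let h be the number of horizontal steps (so 7-h are vertical). To end at (-1,2) need (h-1)/2 right-steps and ((7-h)+2)/2 up-steps.
Sum over h with 1 ≤ h ≤ 5, h ≡ 1 (mod 2), 7-h ≡ 0 (mod 2):
h=1: C(7,1)·C(1,0)·C(6,4) = 7·1·15 = 105
h=3: C(7,3)·C(3,1)·C(4,3) = 35·3·4 = 420
h=5: C(7,5)·C(5,2)·C(2,2) = 21·10·1 = 210
Total favorable: 735
Total paths: 4^7 = 16384
P = 735/16384 = 735/16384

Answer: 735/16384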